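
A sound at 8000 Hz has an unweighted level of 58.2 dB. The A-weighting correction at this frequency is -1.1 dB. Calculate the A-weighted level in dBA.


Given values:
  SPL = 58.2 dB
  A-weighting at 8000 Hz = -1.1 dB
Formula: L_A = SPL + A_weight
L_A = 58.2 + (-1.1)
L_A = 57.1

57.1 dBA


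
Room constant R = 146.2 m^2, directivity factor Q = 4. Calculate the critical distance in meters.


Given values:
  R = 146.2 m^2, Q = 4
Formula: d_c = 0.141 * sqrt(Q * R)
Compute Q * R = 4 * 146.2 = 584.8
Compute sqrt(584.8) = 24.1826
d_c = 0.141 * 24.1826 = 3.41

3.41 m


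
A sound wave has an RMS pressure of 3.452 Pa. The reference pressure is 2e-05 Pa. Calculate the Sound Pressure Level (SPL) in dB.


Given values:
  p = 3.452 Pa
  p_ref = 2e-05 Pa
Formula: SPL = 20 * log10(p / p_ref)
Compute ratio: p / p_ref = 3.452 / 2e-05 = 172600
Compute log10: log10(172600) = 5.237041
Multiply: SPL = 20 * 5.237041 = 104.74

104.74 dB


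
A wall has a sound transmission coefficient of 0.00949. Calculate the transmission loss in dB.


Given values:
  tau = 0.00949
Formula: TL = 10 * log10(1 / tau)
Compute 1 / tau = 1 / 0.00949 = 105.3741
Compute log10(105.3741) = 2.022734
TL = 10 * 2.022734 = 20.23

20.23 dB


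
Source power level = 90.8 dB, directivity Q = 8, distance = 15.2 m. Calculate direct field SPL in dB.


Given values:
  Lw = 90.8 dB, Q = 8, r = 15.2 m
Formula: SPL = Lw + 10 * log10(Q / (4 * pi * r^2))
Compute 4 * pi * r^2 = 4 * pi * 15.2^2 = 2903.3343
Compute Q / denom = 8 / 2903.3343 = 0.00275545
Compute 10 * log10(0.00275545) = -25.5981
SPL = 90.8 + (-25.5981) = 65.2

65.2 dB


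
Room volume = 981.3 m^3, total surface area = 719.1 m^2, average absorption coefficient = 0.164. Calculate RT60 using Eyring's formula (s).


Given values:
  V = 981.3 m^3, S = 719.1 m^2, alpha = 0.164
Formula: RT60 = 0.161 * V / (-S * ln(1 - alpha))
Compute ln(1 - 0.164) = ln(0.836) = -0.179127
Denominator: -719.1 * -0.179127 = 128.8102
Numerator: 0.161 * 981.3 = 157.9893
RT60 = 157.9893 / 128.8102 = 1.227

1.227 s


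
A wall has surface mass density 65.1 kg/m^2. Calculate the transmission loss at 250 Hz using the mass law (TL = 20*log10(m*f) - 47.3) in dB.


Given values:
  m = 65.1 kg/m^2, f = 250 Hz
Formula: TL = 20 * log10(m * f) - 47.3
Compute m * f = 65.1 * 250 = 16275.0
Compute log10(16275.0) = 4.211521
Compute 20 * 4.211521 = 84.2304
TL = 84.2304 - 47.3 = 36.93

36.93 dB


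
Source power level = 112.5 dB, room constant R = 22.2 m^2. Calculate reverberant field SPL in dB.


Given values:
  Lw = 112.5 dB, R = 22.2 m^2
Formula: SPL = Lw + 10 * log10(4 / R)
Compute 4 / R = 4 / 22.2 = 0.18018
Compute 10 * log10(0.18018) = -7.4429
SPL = 112.5 + (-7.4429) = 105.06

105.06 dB


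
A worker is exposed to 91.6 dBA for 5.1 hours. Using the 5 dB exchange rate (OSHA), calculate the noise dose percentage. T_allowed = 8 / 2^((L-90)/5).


Given values:
  L = 91.6 dBA, T = 5.1 hours
Formula: T_allowed = 8 / 2^((L - 90) / 5)
Compute exponent: (91.6 - 90) / 5 = 0.32
Compute 2^(0.32) = 1.248331
T_allowed = 8 / 1.248331 = 6.408557 hours
Dose = (T / T_allowed) * 100
Dose = (5.1 / 6.408557) * 100 = 79.58

79.58 %


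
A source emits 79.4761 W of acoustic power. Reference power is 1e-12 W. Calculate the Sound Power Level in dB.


Given values:
  W = 79.4761 W
  W_ref = 1e-12 W
Formula: SWL = 10 * log10(W / W_ref)
Compute ratio: W / W_ref = 79476100000000
Compute log10: log10(79476100000000) = 13.900237
Multiply: SWL = 10 * 13.900237 = 139.0

139.0 dB


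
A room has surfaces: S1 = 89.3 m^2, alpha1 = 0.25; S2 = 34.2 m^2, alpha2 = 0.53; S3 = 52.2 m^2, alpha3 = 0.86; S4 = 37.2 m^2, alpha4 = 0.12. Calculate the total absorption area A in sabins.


Given surfaces:
  Surface 1: 89.3 * 0.25 = 22.325
  Surface 2: 34.2 * 0.53 = 18.126
  Surface 3: 52.2 * 0.86 = 44.892
  Surface 4: 37.2 * 0.12 = 4.464
Formula: A = sum(Si * alpha_i)
A = 22.325 + 18.126 + 44.892 + 4.464
A = 89.81

89.81 sabins


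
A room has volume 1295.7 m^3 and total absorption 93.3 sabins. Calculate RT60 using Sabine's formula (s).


Given values:
  V = 1295.7 m^3
  A = 93.3 sabins
Formula: RT60 = 0.161 * V / A
Numerator: 0.161 * 1295.7 = 208.6077
RT60 = 208.6077 / 93.3 = 2.236

2.236 s


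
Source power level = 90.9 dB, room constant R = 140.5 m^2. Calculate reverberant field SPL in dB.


Given values:
  Lw = 90.9 dB, R = 140.5 m^2
Formula: SPL = Lw + 10 * log10(4 / R)
Compute 4 / R = 4 / 140.5 = 0.02847
Compute 10 * log10(0.02847) = -15.4561
SPL = 90.9 + (-15.4561) = 75.44

75.44 dB


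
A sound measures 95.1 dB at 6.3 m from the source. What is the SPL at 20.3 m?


Given values:
  SPL1 = 95.1 dB, r1 = 6.3 m, r2 = 20.3 m
Formula: SPL2 = SPL1 - 20 * log10(r2 / r1)
Compute ratio: r2 / r1 = 20.3 / 6.3 = 3.2222
Compute log10: log10(3.2222) = 0.508152
Compute drop: 20 * 0.508152 = 10.163
SPL2 = 95.1 - 10.163 = 84.94

84.94 dB


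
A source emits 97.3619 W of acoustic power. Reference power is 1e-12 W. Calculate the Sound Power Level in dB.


Given values:
  W = 97.3619 W
  W_ref = 1e-12 W
Formula: SWL = 10 * log10(W / W_ref)
Compute ratio: W / W_ref = 97361900000000
Compute log10: log10(97361900000000) = 13.988389
Multiply: SWL = 10 * 13.988389 = 139.88

139.88 dB


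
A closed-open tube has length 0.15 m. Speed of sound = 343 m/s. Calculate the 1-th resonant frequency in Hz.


Given values:
  Tube type: closed-open, L = 0.15 m, c = 343 m/s, n = 1
Formula: f_n = (2n - 1) * c / (4 * L)
Compute 2n - 1 = 2*1 - 1 = 1
Compute 4 * L = 4 * 0.15 = 0.6
f = 1 * 343 / 0.6
f = 571.67

571.67 Hz


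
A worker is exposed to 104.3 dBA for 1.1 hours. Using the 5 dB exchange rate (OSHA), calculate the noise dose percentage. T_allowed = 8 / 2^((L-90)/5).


Given values:
  L = 104.3 dBA, T = 1.1 hours
Formula: T_allowed = 8 / 2^((L - 90) / 5)
Compute exponent: (104.3 - 90) / 5 = 2.86
Compute 2^(2.86) = 7.260153
T_allowed = 8 / 7.260153 = 1.101905 hours
Dose = (T / T_allowed) * 100
Dose = (1.1 / 1.101905) * 100 = 99.83

99.83 %


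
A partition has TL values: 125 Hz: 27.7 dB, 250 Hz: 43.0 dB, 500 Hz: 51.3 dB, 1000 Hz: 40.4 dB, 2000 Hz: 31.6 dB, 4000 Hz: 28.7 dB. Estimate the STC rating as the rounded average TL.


Given TL values at each frequency:
  125 Hz: 27.7 dB
  250 Hz: 43.0 dB
  500 Hz: 51.3 dB
  1000 Hz: 40.4 dB
  2000 Hz: 31.6 dB
  4000 Hz: 28.7 dB
Formula: STC ~ round(average of TL values)
Sum = 27.7 + 43.0 + 51.3 + 40.4 + 31.6 + 28.7 = 222.7
Average = 222.7 / 6 = 37.12
Rounded: 37

37


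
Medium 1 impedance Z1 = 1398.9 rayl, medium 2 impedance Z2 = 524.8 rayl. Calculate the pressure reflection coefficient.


Given values:
  Z1 = 1398.9 rayl, Z2 = 524.8 rayl
Formula: R = (Z2 - Z1) / (Z2 + Z1)
Numerator: Z2 - Z1 = 524.8 - 1398.9 = -874.1
Denominator: Z2 + Z1 = 524.8 + 1398.9 = 1923.7
R = -874.1 / 1923.7 = -0.4544

-0.4544


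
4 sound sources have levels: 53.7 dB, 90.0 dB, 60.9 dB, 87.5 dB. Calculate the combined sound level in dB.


Formula: L_total = 10 * log10( sum(10^(Li/10)) )
  Source 1: 10^(53.7/10) = 234422.8815
  Source 2: 10^(90.0/10) = 1000000000.0
  Source 3: 10^(60.9/10) = 1230268.7708
  Source 4: 10^(87.5/10) = 562341325.1903
Sum of linear values = 1563806016.8426
L_total = 10 * log10(1563806016.8426) = 91.94

91.94 dB


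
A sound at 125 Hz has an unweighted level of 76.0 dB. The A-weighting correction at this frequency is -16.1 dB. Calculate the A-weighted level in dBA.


Given values:
  SPL = 76.0 dB
  A-weighting at 125 Hz = -16.1 dB
Formula: L_A = SPL + A_weight
L_A = 76.0 + (-16.1)
L_A = 59.9

59.9 dBA


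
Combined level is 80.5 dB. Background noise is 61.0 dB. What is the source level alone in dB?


Given values:
  L_total = 80.5 dB, L_bg = 61.0 dB
Formula: L_source = 10 * log10(10^(L_total/10) - 10^(L_bg/10))
Convert to linear:
  10^(80.5/10) = 112201845.4302
  10^(61.0/10) = 1258925.4118
Difference: 112201845.4302 - 1258925.4118 = 110942920.0184
L_source = 10 * log10(110942920.0184) = 80.45

80.45 dB


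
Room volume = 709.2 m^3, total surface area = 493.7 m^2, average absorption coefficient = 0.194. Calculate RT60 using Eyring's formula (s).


Given values:
  V = 709.2 m^3, S = 493.7 m^2, alpha = 0.194
Formula: RT60 = 0.161 * V / (-S * ln(1 - alpha))
Compute ln(1 - 0.194) = ln(0.806) = -0.215672
Denominator: -493.7 * -0.215672 = 106.4773
Numerator: 0.161 * 709.2 = 114.1812
RT60 = 114.1812 / 106.4773 = 1.072

1.072 s


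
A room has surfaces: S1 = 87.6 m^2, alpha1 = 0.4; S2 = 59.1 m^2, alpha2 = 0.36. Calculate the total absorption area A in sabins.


Given surfaces:
  Surface 1: 87.6 * 0.4 = 35.04
  Surface 2: 59.1 * 0.36 = 21.276
Formula: A = sum(Si * alpha_i)
A = 35.04 + 21.276
A = 56.32

56.32 sabins


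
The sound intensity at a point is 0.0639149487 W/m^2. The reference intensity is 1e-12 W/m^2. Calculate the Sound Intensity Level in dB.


Given values:
  I = 0.0639149487 W/m^2
  I_ref = 1e-12 W/m^2
Formula: SIL = 10 * log10(I / I_ref)
Compute ratio: I / I_ref = 63914948700
Compute log10: log10(63914948700) = 10.805602
Multiply: SIL = 10 * 10.805602 = 108.06

108.06 dB


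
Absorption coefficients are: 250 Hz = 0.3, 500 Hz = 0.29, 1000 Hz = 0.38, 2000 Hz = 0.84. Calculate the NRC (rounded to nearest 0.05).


Given values:
  a_250 = 0.3, a_500 = 0.29
  a_1000 = 0.38, a_2000 = 0.84
Formula: NRC = (a250 + a500 + a1000 + a2000) / 4
Sum = 0.3 + 0.29 + 0.38 + 0.84 = 1.81
NRC = 1.81 / 4 = 0.4525
Rounded to nearest 0.05: 0.45

0.45


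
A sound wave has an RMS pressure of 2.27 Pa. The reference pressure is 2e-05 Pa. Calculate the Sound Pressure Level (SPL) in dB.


Given values:
  p = 2.27 Pa
  p_ref = 2e-05 Pa
Formula: SPL = 20 * log10(p / p_ref)
Compute ratio: p / p_ref = 2.27 / 2e-05 = 113500
Compute log10: log10(113500) = 5.054996
Multiply: SPL = 20 * 5.054996 = 101.1

101.1 dB


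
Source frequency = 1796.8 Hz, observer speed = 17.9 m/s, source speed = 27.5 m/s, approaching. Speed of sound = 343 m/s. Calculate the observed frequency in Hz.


Given values:
  f_s = 1796.8 Hz, v_o = 17.9 m/s, v_s = 27.5 m/s
  Direction: approaching
Formula: f_o = f_s * (c + v_o) / (c - v_s)
Numerator: c + v_o = 343 + 17.9 = 360.9
Denominator: c - v_s = 343 - 27.5 = 315.5
f_o = 1796.8 * 360.9 / 315.5 = 2055.36

2055.36 Hz


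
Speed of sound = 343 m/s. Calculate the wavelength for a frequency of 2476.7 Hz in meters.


Given values:
  c = 343 m/s, f = 2476.7 Hz
Formula: lambda = c / f
lambda = 343 / 2476.7
lambda = 0.1385

0.1385 m


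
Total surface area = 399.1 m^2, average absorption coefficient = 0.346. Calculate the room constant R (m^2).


Given values:
  S = 399.1 m^2, alpha = 0.346
Formula: R = S * alpha / (1 - alpha)
Numerator: 399.1 * 0.346 = 138.0886
Denominator: 1 - 0.346 = 0.654
R = 138.0886 / 0.654 = 211.14

211.14 m^2


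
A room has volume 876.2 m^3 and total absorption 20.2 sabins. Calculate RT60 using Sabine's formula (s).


Given values:
  V = 876.2 m^3
  A = 20.2 sabins
Formula: RT60 = 0.161 * V / A
Numerator: 0.161 * 876.2 = 141.0682
RT60 = 141.0682 / 20.2 = 6.984

6.984 s


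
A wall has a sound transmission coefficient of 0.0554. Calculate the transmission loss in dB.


Given values:
  tau = 0.0554
Formula: TL = 10 * log10(1 / tau)
Compute 1 / tau = 1 / 0.0554 = 18.0505
Compute log10(18.0505) = 1.256489
TL = 10 * 1.256489 = 12.56

12.56 dB


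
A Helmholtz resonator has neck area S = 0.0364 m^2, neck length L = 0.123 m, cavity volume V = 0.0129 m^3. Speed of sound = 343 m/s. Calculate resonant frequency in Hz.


Given values:
  S = 0.0364 m^2, L = 0.123 m, V = 0.0129 m^3, c = 343 m/s
Formula: f = (c / (2*pi)) * sqrt(S / (V * L))
Compute V * L = 0.0129 * 0.123 = 0.0015867
Compute S / (V * L) = 0.0364 / 0.0015867 = 22.9407
Compute sqrt(22.9407) = 4.789645
Compute c / (2*pi) = 343 / 6.283185 = 54.590148
f = 54.590148 * 4.789645 = 261.47

261.47 Hz


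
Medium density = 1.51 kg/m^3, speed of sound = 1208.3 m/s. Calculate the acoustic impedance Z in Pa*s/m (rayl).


Given values:
  rho = 1.51 kg/m^3
  c = 1208.3 m/s
Formula: Z = rho * c
Z = 1.51 * 1208.3
Z = 1824.53

1824.53 rayl


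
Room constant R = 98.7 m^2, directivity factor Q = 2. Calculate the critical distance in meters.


Given values:
  R = 98.7 m^2, Q = 2
Formula: d_c = 0.141 * sqrt(Q * R)
Compute Q * R = 2 * 98.7 = 197.4
Compute sqrt(197.4) = 14.0499
d_c = 0.141 * 14.0499 = 1.981

1.981 m


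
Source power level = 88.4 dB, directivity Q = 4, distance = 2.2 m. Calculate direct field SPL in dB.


Given values:
  Lw = 88.4 dB, Q = 4, r = 2.2 m
Formula: SPL = Lw + 10 * log10(Q / (4 * pi * r^2))
Compute 4 * pi * r^2 = 4 * pi * 2.2^2 = 60.8212
Compute Q / denom = 4 / 60.8212 = 0.06576654
Compute 10 * log10(0.06576654) = -11.82
SPL = 88.4 + (-11.82) = 76.58

76.58 dB


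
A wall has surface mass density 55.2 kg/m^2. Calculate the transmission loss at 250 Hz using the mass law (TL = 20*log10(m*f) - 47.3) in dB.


Given values:
  m = 55.2 kg/m^2, f = 250 Hz
Formula: TL = 20 * log10(m * f) - 47.3
Compute m * f = 55.2 * 250 = 13800.0
Compute log10(13800.0) = 4.139879
Compute 20 * 4.139879 = 82.7976
TL = 82.7976 - 47.3 = 35.5

35.5 dB


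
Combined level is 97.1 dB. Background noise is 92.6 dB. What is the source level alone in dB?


Given values:
  L_total = 97.1 dB, L_bg = 92.6 dB
Formula: L_source = 10 * log10(10^(L_total/10) - 10^(L_bg/10))
Convert to linear:
  10^(97.1/10) = 5128613839.9136
  10^(92.6/10) = 1819700858.61
Difference: 5128613839.9136 - 1819700858.61 = 3308912981.3036
L_source = 10 * log10(3308912981.3036) = 95.2

95.2 dB


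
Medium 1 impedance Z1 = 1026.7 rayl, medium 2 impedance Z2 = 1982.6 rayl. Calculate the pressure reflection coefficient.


Given values:
  Z1 = 1026.7 rayl, Z2 = 1982.6 rayl
Formula: R = (Z2 - Z1) / (Z2 + Z1)
Numerator: Z2 - Z1 = 1982.6 - 1026.7 = 955.9
Denominator: Z2 + Z1 = 1982.6 + 1026.7 = 3009.3
R = 955.9 / 3009.3 = 0.3176

0.3176


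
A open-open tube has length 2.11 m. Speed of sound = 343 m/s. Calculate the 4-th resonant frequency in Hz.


Given values:
  Tube type: open-open, L = 2.11 m, c = 343 m/s, n = 4
Formula: f_n = n * c / (2 * L)
Compute 2 * L = 2 * 2.11 = 4.22
f = 4 * 343 / 4.22
f = 325.12

325.12 Hz


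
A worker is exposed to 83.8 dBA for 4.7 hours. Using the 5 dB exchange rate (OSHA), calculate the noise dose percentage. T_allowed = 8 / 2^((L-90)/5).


Given values:
  L = 83.8 dBA, T = 4.7 hours
Formula: T_allowed = 8 / 2^((L - 90) / 5)
Compute exponent: (83.8 - 90) / 5 = -1.24
Compute 2^(-1.24) = 0.423373
T_allowed = 8 / 0.423373 = 18.895867 hours
Dose = (T / T_allowed) * 100
Dose = (4.7 / 18.895867) * 100 = 24.87

24.87 %


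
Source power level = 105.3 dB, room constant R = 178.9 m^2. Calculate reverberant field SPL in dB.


Given values:
  Lw = 105.3 dB, R = 178.9 m^2
Formula: SPL = Lw + 10 * log10(4 / R)
Compute 4 / R = 4 / 178.9 = 0.022359
Compute 10 * log10(0.022359) = -16.5055
SPL = 105.3 + (-16.5055) = 88.79

88.79 dB


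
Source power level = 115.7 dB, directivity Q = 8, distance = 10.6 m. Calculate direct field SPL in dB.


Given values:
  Lw = 115.7 dB, Q = 8, r = 10.6 m
Formula: SPL = Lw + 10 * log10(Q / (4 * pi * r^2))
Compute 4 * pi * r^2 = 4 * pi * 10.6^2 = 1411.9574
Compute Q / denom = 8 / 1411.9574 = 0.00566589
Compute 10 * log10(0.00566589) = -22.4673
SPL = 115.7 + (-22.4673) = 93.23

93.23 dB


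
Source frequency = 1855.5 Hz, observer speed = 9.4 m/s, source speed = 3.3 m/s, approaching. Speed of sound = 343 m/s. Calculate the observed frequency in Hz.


Given values:
  f_s = 1855.5 Hz, v_o = 9.4 m/s, v_s = 3.3 m/s
  Direction: approaching
Formula: f_o = f_s * (c + v_o) / (c - v_s)
Numerator: c + v_o = 343 + 9.4 = 352.4
Denominator: c - v_s = 343 - 3.3 = 339.7
f_o = 1855.5 * 352.4 / 339.7 = 1924.87

1924.87 Hz


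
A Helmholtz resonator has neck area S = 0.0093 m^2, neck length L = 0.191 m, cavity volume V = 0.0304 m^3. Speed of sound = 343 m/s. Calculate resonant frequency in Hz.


Given values:
  S = 0.0093 m^2, L = 0.191 m, V = 0.0304 m^3, c = 343 m/s
Formula: f = (c / (2*pi)) * sqrt(S / (V * L))
Compute V * L = 0.0304 * 0.191 = 0.0058064
Compute S / (V * L) = 0.0093 / 0.0058064 = 1.6017
Compute sqrt(1.6017) = 1.265583
Compute c / (2*pi) = 343 / 6.283185 = 54.590148
f = 54.590148 * 1.265583 = 69.09

69.09 Hz


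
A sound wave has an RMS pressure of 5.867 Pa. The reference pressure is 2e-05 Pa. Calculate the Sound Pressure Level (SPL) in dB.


Given values:
  p = 5.867 Pa
  p_ref = 2e-05 Pa
Formula: SPL = 20 * log10(p / p_ref)
Compute ratio: p / p_ref = 5.867 / 2e-05 = 293350
Compute log10: log10(293350) = 5.467386
Multiply: SPL = 20 * 5.467386 = 109.35

109.35 dB


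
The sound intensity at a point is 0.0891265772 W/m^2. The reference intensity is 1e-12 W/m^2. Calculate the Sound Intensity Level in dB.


Given values:
  I = 0.0891265772 W/m^2
  I_ref = 1e-12 W/m^2
Formula: SIL = 10 * log10(I / I_ref)
Compute ratio: I / I_ref = 89126577200
Compute log10: log10(89126577200) = 10.950007
Multiply: SIL = 10 * 10.950007 = 109.5

109.5 dB


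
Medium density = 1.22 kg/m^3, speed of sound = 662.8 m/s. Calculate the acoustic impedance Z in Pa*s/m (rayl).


Given values:
  rho = 1.22 kg/m^3
  c = 662.8 m/s
Formula: Z = rho * c
Z = 1.22 * 662.8
Z = 808.62

808.62 rayl


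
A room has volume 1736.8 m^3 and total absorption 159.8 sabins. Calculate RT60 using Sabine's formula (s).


Given values:
  V = 1736.8 m^3
  A = 159.8 sabins
Formula: RT60 = 0.161 * V / A
Numerator: 0.161 * 1736.8 = 279.6248
RT60 = 279.6248 / 159.8 = 1.75

1.75 s


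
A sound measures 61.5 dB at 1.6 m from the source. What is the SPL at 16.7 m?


Given values:
  SPL1 = 61.5 dB, r1 = 1.6 m, r2 = 16.7 m
Formula: SPL2 = SPL1 - 20 * log10(r2 / r1)
Compute ratio: r2 / r1 = 16.7 / 1.6 = 10.4375
Compute log10: log10(10.4375) = 1.018596
Compute drop: 20 * 1.018596 = 20.3719
SPL2 = 61.5 - 20.3719 = 41.13

41.13 dB


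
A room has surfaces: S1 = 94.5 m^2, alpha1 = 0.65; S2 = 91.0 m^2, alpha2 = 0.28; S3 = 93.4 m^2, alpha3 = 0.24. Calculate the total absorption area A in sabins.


Given surfaces:
  Surface 1: 94.5 * 0.65 = 61.425
  Surface 2: 91.0 * 0.28 = 25.48
  Surface 3: 93.4 * 0.24 = 22.416
Formula: A = sum(Si * alpha_i)
A = 61.425 + 25.48 + 22.416
A = 109.32

109.32 sabins


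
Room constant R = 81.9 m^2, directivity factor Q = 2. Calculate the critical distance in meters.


Given values:
  R = 81.9 m^2, Q = 2
Formula: d_c = 0.141 * sqrt(Q * R)
Compute Q * R = 2 * 81.9 = 163.8
Compute sqrt(163.8) = 12.7984
d_c = 0.141 * 12.7984 = 1.805

1.805 m


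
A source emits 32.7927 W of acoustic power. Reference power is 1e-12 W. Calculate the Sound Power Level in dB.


Given values:
  W = 32.7927 W
  W_ref = 1e-12 W
Formula: SWL = 10 * log10(W / W_ref)
Compute ratio: W / W_ref = 32792700000000
Compute log10: log10(32792700000000) = 13.515777
Multiply: SWL = 10 * 13.515777 = 135.16

135.16 dB


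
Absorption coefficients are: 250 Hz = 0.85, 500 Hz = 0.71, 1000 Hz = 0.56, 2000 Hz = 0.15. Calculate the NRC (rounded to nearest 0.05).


Given values:
  a_250 = 0.85, a_500 = 0.71
  a_1000 = 0.56, a_2000 = 0.15
Formula: NRC = (a250 + a500 + a1000 + a2000) / 4
Sum = 0.85 + 0.71 + 0.56 + 0.15 = 2.27
NRC = 2.27 / 4 = 0.5675
Rounded to nearest 0.05: 0.55

0.55


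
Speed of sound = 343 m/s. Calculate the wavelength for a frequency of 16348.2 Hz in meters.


Given values:
  c = 343 m/s, f = 16348.2 Hz
Formula: lambda = c / f
lambda = 343 / 16348.2
lambda = 0.021

0.021 m


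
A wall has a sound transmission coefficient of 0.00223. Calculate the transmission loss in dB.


Given values:
  tau = 0.00223
Formula: TL = 10 * log10(1 / tau)
Compute 1 / tau = 1 / 0.00223 = 448.4305
Compute log10(448.4305) = 2.651695
TL = 10 * 2.651695 = 26.52

26.52 dB


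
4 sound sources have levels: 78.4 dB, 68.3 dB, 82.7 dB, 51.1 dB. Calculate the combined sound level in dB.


Formula: L_total = 10 * log10( sum(10^(Li/10)) )
  Source 1: 10^(78.4/10) = 69183097.0919
  Source 2: 10^(68.3/10) = 6760829.7539
  Source 3: 10^(82.7/10) = 186208713.6663
  Source 4: 10^(51.1/10) = 128824.9552
Sum of linear values = 262281465.4673
L_total = 10 * log10(262281465.4673) = 84.19

84.19 dB


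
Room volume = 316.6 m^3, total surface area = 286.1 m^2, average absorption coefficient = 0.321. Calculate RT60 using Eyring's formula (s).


Given values:
  V = 316.6 m^3, S = 286.1 m^2, alpha = 0.321
Formula: RT60 = 0.161 * V / (-S * ln(1 - alpha))
Compute ln(1 - 0.321) = ln(0.679) = -0.387134
Denominator: -286.1 * -0.387134 = 110.759
Numerator: 0.161 * 316.6 = 50.9726
RT60 = 50.9726 / 110.759 = 0.46

0.46 s


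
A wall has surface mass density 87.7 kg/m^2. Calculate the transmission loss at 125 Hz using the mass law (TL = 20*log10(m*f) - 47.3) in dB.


Given values:
  m = 87.7 kg/m^2, f = 125 Hz
Formula: TL = 20 * log10(m * f) - 47.3
Compute m * f = 87.7 * 125 = 10962.5
Compute log10(10962.5) = 4.03991
Compute 20 * 4.03991 = 80.7982
TL = 80.7982 - 47.3 = 33.5

33.5 dB


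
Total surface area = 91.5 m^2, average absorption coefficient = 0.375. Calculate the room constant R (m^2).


Given values:
  S = 91.5 m^2, alpha = 0.375
Formula: R = S * alpha / (1 - alpha)
Numerator: 91.5 * 0.375 = 34.3125
Denominator: 1 - 0.375 = 0.625
R = 34.3125 / 0.625 = 54.9

54.9 m^2


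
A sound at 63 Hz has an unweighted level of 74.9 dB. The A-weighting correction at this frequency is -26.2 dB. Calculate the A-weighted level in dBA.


Given values:
  SPL = 74.9 dB
  A-weighting at 63 Hz = -26.2 dB
Formula: L_A = SPL + A_weight
L_A = 74.9 + (-26.2)
L_A = 48.7

48.7 dBA


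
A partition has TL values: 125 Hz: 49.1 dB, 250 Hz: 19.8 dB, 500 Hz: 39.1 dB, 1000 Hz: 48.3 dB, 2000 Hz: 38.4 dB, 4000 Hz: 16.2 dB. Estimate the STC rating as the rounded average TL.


Given TL values at each frequency:
  125 Hz: 49.1 dB
  250 Hz: 19.8 dB
  500 Hz: 39.1 dB
  1000 Hz: 48.3 dB
  2000 Hz: 38.4 dB
  4000 Hz: 16.2 dB
Formula: STC ~ round(average of TL values)
Sum = 49.1 + 19.8 + 39.1 + 48.3 + 38.4 + 16.2 = 210.9
Average = 210.9 / 6 = 35.15
Rounded: 35

35


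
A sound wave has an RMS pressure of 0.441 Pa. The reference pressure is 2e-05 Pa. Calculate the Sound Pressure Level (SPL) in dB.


Given values:
  p = 0.441 Pa
  p_ref = 2e-05 Pa
Formula: SPL = 20 * log10(p / p_ref)
Compute ratio: p / p_ref = 0.441 / 2e-05 = 22050
Compute log10: log10(22050) = 4.343409
Multiply: SPL = 20 * 4.343409 = 86.87

86.87 dB


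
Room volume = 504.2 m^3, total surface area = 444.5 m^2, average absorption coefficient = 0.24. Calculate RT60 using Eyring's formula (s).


Given values:
  V = 504.2 m^3, S = 444.5 m^2, alpha = 0.24
Formula: RT60 = 0.161 * V / (-S * ln(1 - alpha))
Compute ln(1 - 0.24) = ln(0.76) = -0.274437
Denominator: -444.5 * -0.274437 = 121.9872
Numerator: 0.161 * 504.2 = 81.1762
RT60 = 81.1762 / 121.9872 = 0.665

0.665 s


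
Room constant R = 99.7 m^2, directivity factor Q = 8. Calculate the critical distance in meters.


Given values:
  R = 99.7 m^2, Q = 8
Formula: d_c = 0.141 * sqrt(Q * R)
Compute Q * R = 8 * 99.7 = 797.6
Compute sqrt(797.6) = 28.2418
d_c = 0.141 * 28.2418 = 3.982

3.982 m


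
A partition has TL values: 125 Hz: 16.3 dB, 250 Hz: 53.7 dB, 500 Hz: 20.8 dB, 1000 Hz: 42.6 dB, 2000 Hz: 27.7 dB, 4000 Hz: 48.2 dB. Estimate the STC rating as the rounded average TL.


Given TL values at each frequency:
  125 Hz: 16.3 dB
  250 Hz: 53.7 dB
  500 Hz: 20.8 dB
  1000 Hz: 42.6 dB
  2000 Hz: 27.7 dB
  4000 Hz: 48.2 dB
Formula: STC ~ round(average of TL values)
Sum = 16.3 + 53.7 + 20.8 + 42.6 + 27.7 + 48.2 = 209.3
Average = 209.3 / 6 = 34.88
Rounded: 35

35


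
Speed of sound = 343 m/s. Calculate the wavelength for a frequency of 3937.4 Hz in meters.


Given values:
  c = 343 m/s, f = 3937.4 Hz
Formula: lambda = c / f
lambda = 343 / 3937.4
lambda = 0.0871

0.0871 m


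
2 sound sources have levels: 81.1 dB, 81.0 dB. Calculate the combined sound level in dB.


Formula: L_total = 10 * log10( sum(10^(Li/10)) )
  Source 1: 10^(81.1/10) = 128824955.1693
  Source 2: 10^(81.0/10) = 125892541.1794
Sum of linear values = 254717496.3487
L_total = 10 * log10(254717496.3487) = 84.06

84.06 dB


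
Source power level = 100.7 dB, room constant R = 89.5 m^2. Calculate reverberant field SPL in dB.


Given values:
  Lw = 100.7 dB, R = 89.5 m^2
Formula: SPL = Lw + 10 * log10(4 / R)
Compute 4 / R = 4 / 89.5 = 0.044693
Compute 10 * log10(0.044693) = -13.4976
SPL = 100.7 + (-13.4976) = 87.2

87.2 dB


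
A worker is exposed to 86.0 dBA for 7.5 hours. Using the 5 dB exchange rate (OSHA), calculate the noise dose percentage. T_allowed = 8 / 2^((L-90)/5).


Given values:
  L = 86.0 dBA, T = 7.5 hours
Formula: T_allowed = 8 / 2^((L - 90) / 5)
Compute exponent: (86.0 - 90) / 5 = -0.8
Compute 2^(-0.8) = 0.574349
T_allowed = 8 / 0.574349 = 13.928813 hours
Dose = (T / T_allowed) * 100
Dose = (7.5 / 13.928813) * 100 = 53.85

53.85 %


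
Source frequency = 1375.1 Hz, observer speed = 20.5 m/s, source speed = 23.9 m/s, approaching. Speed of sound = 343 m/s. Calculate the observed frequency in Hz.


Given values:
  f_s = 1375.1 Hz, v_o = 20.5 m/s, v_s = 23.9 m/s
  Direction: approaching
Formula: f_o = f_s * (c + v_o) / (c - v_s)
Numerator: c + v_o = 343 + 20.5 = 363.5
Denominator: c - v_s = 343 - 23.9 = 319.1
f_o = 1375.1 * 363.5 / 319.1 = 1566.43

1566.43 Hz


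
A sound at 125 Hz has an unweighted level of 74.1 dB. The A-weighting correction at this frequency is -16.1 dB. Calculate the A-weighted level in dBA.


Given values:
  SPL = 74.1 dB
  A-weighting at 125 Hz = -16.1 dB
Formula: L_A = SPL + A_weight
L_A = 74.1 + (-16.1)
L_A = 58.0

58.0 dBA


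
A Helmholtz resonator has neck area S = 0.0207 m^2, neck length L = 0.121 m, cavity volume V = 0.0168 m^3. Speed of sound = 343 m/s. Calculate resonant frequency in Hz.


Given values:
  S = 0.0207 m^2, L = 0.121 m, V = 0.0168 m^3, c = 343 m/s
Formula: f = (c / (2*pi)) * sqrt(S / (V * L))
Compute V * L = 0.0168 * 0.121 = 0.0020328
Compute S / (V * L) = 0.0207 / 0.0020328 = 10.183
Compute sqrt(10.183) = 3.191081
Compute c / (2*pi) = 343 / 6.283185 = 54.590148
f = 54.590148 * 3.191081 = 174.2

174.2 Hz


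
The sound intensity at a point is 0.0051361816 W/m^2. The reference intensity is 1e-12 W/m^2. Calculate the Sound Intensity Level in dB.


Given values:
  I = 0.0051361816 W/m^2
  I_ref = 1e-12 W/m^2
Formula: SIL = 10 * log10(I / I_ref)
Compute ratio: I / I_ref = 5136181600
Compute log10: log10(5136181600) = 9.71064
Multiply: SIL = 10 * 9.71064 = 97.11

97.11 dB


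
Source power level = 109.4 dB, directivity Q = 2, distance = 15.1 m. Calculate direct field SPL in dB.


Given values:
  Lw = 109.4 dB, Q = 2, r = 15.1 m
Formula: SPL = Lw + 10 * log10(Q / (4 * pi * r^2))
Compute 4 * pi * r^2 = 4 * pi * 15.1^2 = 2865.2582
Compute Q / denom = 2 / 2865.2582 = 0.00069802
Compute 10 * log10(0.00069802) = -31.5613
SPL = 109.4 + (-31.5613) = 77.84

77.84 dB


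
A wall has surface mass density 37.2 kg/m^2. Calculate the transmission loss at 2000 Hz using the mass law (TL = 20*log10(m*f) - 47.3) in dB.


Given values:
  m = 37.2 kg/m^2, f = 2000 Hz
Formula: TL = 20 * log10(m * f) - 47.3
Compute m * f = 37.2 * 2000 = 74400.0
Compute log10(74400.0) = 4.871573
Compute 20 * 4.871573 = 97.4315
TL = 97.4315 - 47.3 = 50.13

50.13 dB


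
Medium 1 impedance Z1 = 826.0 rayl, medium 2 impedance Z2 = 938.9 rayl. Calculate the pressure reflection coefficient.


Given values:
  Z1 = 826.0 rayl, Z2 = 938.9 rayl
Formula: R = (Z2 - Z1) / (Z2 + Z1)
Numerator: Z2 - Z1 = 938.9 - 826.0 = 112.9
Denominator: Z2 + Z1 = 938.9 + 826.0 = 1764.9
R = 112.9 / 1764.9 = 0.064

0.064


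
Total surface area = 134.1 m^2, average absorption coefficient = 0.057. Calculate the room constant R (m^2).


Given values:
  S = 134.1 m^2, alpha = 0.057
Formula: R = S * alpha / (1 - alpha)
Numerator: 134.1 * 0.057 = 7.6437
Denominator: 1 - 0.057 = 0.943
R = 7.6437 / 0.943 = 8.11

8.11 m^2


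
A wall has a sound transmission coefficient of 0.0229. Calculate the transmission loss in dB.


Given values:
  tau = 0.0229
Formula: TL = 10 * log10(1 / tau)
Compute 1 / tau = 1 / 0.0229 = 43.6681
Compute log10(43.6681) = 1.640164
TL = 10 * 1.640164 = 16.4

16.4 dB


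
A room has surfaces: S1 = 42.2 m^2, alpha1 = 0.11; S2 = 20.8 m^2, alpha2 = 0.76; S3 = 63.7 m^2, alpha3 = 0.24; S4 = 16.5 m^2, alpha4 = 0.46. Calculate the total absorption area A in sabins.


Given surfaces:
  Surface 1: 42.2 * 0.11 = 4.642
  Surface 2: 20.8 * 0.76 = 15.808
  Surface 3: 63.7 * 0.24 = 15.288
  Surface 4: 16.5 * 0.46 = 7.59
Formula: A = sum(Si * alpha_i)
A = 4.642 + 15.808 + 15.288 + 7.59
A = 43.33

43.33 sabins


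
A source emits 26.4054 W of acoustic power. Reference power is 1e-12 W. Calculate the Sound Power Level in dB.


Given values:
  W = 26.4054 W
  W_ref = 1e-12 W
Formula: SWL = 10 * log10(W / W_ref)
Compute ratio: W / W_ref = 26405400000000
Compute log10: log10(26405400000000) = 13.421693
Multiply: SWL = 10 * 13.421693 = 134.22

134.22 dB


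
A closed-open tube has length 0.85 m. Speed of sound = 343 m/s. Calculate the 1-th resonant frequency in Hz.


Given values:
  Tube type: closed-open, L = 0.85 m, c = 343 m/s, n = 1
Formula: f_n = (2n - 1) * c / (4 * L)
Compute 2n - 1 = 2*1 - 1 = 1
Compute 4 * L = 4 * 0.85 = 3.4
f = 1 * 343 / 3.4
f = 100.88

100.88 Hz


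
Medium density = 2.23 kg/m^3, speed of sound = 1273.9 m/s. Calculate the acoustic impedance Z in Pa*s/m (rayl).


Given values:
  rho = 2.23 kg/m^3
  c = 1273.9 m/s
Formula: Z = rho * c
Z = 2.23 * 1273.9
Z = 2840.8

2840.8 rayl


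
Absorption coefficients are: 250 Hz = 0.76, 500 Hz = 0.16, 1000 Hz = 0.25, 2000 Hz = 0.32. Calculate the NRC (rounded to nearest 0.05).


Given values:
  a_250 = 0.76, a_500 = 0.16
  a_1000 = 0.25, a_2000 = 0.32
Formula: NRC = (a250 + a500 + a1000 + a2000) / 4
Sum = 0.76 + 0.16 + 0.25 + 0.32 = 1.49
NRC = 1.49 / 4 = 0.3725
Rounded to nearest 0.05: 0.35

0.35


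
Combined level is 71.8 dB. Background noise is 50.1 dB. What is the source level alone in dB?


Given values:
  L_total = 71.8 dB, L_bg = 50.1 dB
Formula: L_source = 10 * log10(10^(L_total/10) - 10^(L_bg/10))
Convert to linear:
  10^(71.8/10) = 15135612.4844
  10^(50.1/10) = 102329.2992
Difference: 15135612.4844 - 102329.2992 = 15033283.1852
L_source = 10 * log10(15033283.1852) = 71.77

71.77 dB


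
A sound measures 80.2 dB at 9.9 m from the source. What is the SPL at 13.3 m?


Given values:
  SPL1 = 80.2 dB, r1 = 9.9 m, r2 = 13.3 m
Formula: SPL2 = SPL1 - 20 * log10(r2 / r1)
Compute ratio: r2 / r1 = 13.3 / 9.9 = 1.3434
Compute log10: log10(1.3434) = 0.128205
Compute drop: 20 * 0.128205 = 2.5641
SPL2 = 80.2 - 2.5641 = 77.64

77.64 dB


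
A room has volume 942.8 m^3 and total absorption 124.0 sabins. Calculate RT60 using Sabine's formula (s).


Given values:
  V = 942.8 m^3
  A = 124.0 sabins
Formula: RT60 = 0.161 * V / A
Numerator: 0.161 * 942.8 = 151.7908
RT60 = 151.7908 / 124.0 = 1.224

1.224 s


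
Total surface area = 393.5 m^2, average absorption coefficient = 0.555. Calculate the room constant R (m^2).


Given values:
  S = 393.5 m^2, alpha = 0.555
Formula: R = S * alpha / (1 - alpha)
Numerator: 393.5 * 0.555 = 218.3925
Denominator: 1 - 0.555 = 0.445
R = 218.3925 / 0.445 = 490.77

490.77 m^2


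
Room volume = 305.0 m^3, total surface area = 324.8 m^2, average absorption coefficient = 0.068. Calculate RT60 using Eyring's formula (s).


Given values:
  V = 305.0 m^3, S = 324.8 m^2, alpha = 0.068
Formula: RT60 = 0.161 * V / (-S * ln(1 - alpha))
Compute ln(1 - 0.068) = ln(0.932) = -0.070422
Denominator: -324.8 * -0.070422 = 22.8731
Numerator: 0.161 * 305.0 = 49.105
RT60 = 49.105 / 22.8731 = 2.147

2.147 s


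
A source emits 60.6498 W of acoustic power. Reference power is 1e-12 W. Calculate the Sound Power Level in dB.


Given values:
  W = 60.6498 W
  W_ref = 1e-12 W
Formula: SWL = 10 * log10(W / W_ref)
Compute ratio: W / W_ref = 60649800000000
Compute log10: log10(60649800000000) = 13.782829
Multiply: SWL = 10 * 13.782829 = 137.83

137.83 dB


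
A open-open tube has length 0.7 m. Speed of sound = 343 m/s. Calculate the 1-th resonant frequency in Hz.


Given values:
  Tube type: open-open, L = 0.7 m, c = 343 m/s, n = 1
Formula: f_n = n * c / (2 * L)
Compute 2 * L = 2 * 0.7 = 1.4
f = 1 * 343 / 1.4
f = 245.0

245.0 Hz


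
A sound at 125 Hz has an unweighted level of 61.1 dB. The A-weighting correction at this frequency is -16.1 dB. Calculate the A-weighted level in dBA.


Given values:
  SPL = 61.1 dB
  A-weighting at 125 Hz = -16.1 dB
Formula: L_A = SPL + A_weight
L_A = 61.1 + (-16.1)
L_A = 45.0

45.0 dBA


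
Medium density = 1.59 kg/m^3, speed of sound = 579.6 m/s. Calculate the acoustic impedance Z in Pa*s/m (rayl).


Given values:
  rho = 1.59 kg/m^3
  c = 579.6 m/s
Formula: Z = rho * c
Z = 1.59 * 579.6
Z = 921.56

921.56 rayl


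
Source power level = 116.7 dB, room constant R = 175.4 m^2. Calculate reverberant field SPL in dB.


Given values:
  Lw = 116.7 dB, R = 175.4 m^2
Formula: SPL = Lw + 10 * log10(4 / R)
Compute 4 / R = 4 / 175.4 = 0.022805
Compute 10 * log10(0.022805) = -16.4197
SPL = 116.7 + (-16.4197) = 100.28

100.28 dB


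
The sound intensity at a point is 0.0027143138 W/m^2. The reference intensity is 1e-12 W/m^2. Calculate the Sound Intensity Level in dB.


Given values:
  I = 0.0027143138 W/m^2
  I_ref = 1e-12 W/m^2
Formula: SIL = 10 * log10(I / I_ref)
Compute ratio: I / I_ref = 2714313800
Compute log10: log10(2714313800) = 9.43366
Multiply: SIL = 10 * 9.43366 = 94.34

94.34 dB


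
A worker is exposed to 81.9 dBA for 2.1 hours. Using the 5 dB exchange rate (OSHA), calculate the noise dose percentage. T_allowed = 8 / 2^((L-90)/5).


Given values:
  L = 81.9 dBA, T = 2.1 hours
Formula: T_allowed = 8 / 2^((L - 90) / 5)
Compute exponent: (81.9 - 90) / 5 = -1.62
Compute 2^(-1.62) = 0.325335
T_allowed = 8 / 0.325335 = 24.590038 hours
Dose = (T / T_allowed) * 100
Dose = (2.1 / 24.590038) * 100 = 8.54

8.54 %


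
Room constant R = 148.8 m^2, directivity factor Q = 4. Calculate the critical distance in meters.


Given values:
  R = 148.8 m^2, Q = 4
Formula: d_c = 0.141 * sqrt(Q * R)
Compute Q * R = 4 * 148.8 = 595.2
Compute sqrt(595.2) = 24.3967
d_c = 0.141 * 24.3967 = 3.44

3.44 m


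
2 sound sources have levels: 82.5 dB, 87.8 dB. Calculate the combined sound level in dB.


Formula: L_total = 10 * log10( sum(10^(Li/10)) )
  Source 1: 10^(82.5/10) = 177827941.0039
  Source 2: 10^(87.8/10) = 602559586.0744
Sum of linear values = 780387527.0783
L_total = 10 * log10(780387527.0783) = 88.92

88.92 dB


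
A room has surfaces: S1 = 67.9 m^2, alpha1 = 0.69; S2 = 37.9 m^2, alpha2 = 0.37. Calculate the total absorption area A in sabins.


Given surfaces:
  Surface 1: 67.9 * 0.69 = 46.851
  Surface 2: 37.9 * 0.37 = 14.023
Formula: A = sum(Si * alpha_i)
A = 46.851 + 14.023
A = 60.87

60.87 sabins


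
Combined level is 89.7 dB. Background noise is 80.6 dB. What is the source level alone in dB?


Given values:
  L_total = 89.7 dB, L_bg = 80.6 dB
Formula: L_source = 10 * log10(10^(L_total/10) - 10^(L_bg/10))
Convert to linear:
  10^(89.7/10) = 933254300.797
  10^(80.6/10) = 114815362.1497
Difference: 933254300.797 - 114815362.1497 = 818438938.6473
L_source = 10 * log10(818438938.6473) = 89.13

89.13 dB


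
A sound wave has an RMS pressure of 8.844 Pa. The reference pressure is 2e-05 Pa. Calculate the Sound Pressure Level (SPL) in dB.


Given values:
  p = 8.844 Pa
  p_ref = 2e-05 Pa
Formula: SPL = 20 * log10(p / p_ref)
Compute ratio: p / p_ref = 8.844 / 2e-05 = 442200
Compute log10: log10(442200) = 5.645619
Multiply: SPL = 20 * 5.645619 = 112.91

112.91 dB


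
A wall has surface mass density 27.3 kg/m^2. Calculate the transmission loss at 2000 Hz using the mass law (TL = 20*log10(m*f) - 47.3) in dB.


Given values:
  m = 27.3 kg/m^2, f = 2000 Hz
Formula: TL = 20 * log10(m * f) - 47.3
Compute m * f = 27.3 * 2000 = 54600.0
Compute log10(54600.0) = 4.737193
Compute 20 * 4.737193 = 94.7439
TL = 94.7439 - 47.3 = 47.44

47.44 dB


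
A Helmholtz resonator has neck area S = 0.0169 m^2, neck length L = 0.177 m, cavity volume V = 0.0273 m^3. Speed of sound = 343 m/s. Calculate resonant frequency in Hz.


Given values:
  S = 0.0169 m^2, L = 0.177 m, V = 0.0273 m^3, c = 343 m/s
Formula: f = (c / (2*pi)) * sqrt(S / (V * L))
Compute V * L = 0.0273 * 0.177 = 0.0048321
Compute S / (V * L) = 0.0169 / 0.0048321 = 3.4974
Compute sqrt(3.4974) = 1.870134
Compute c / (2*pi) = 343 / 6.283185 = 54.590148
f = 54.590148 * 1.870134 = 102.09

102.09 Hz


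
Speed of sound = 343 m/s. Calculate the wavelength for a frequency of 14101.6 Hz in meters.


Given values:
  c = 343 m/s, f = 14101.6 Hz
Formula: lambda = c / f
lambda = 343 / 14101.6
lambda = 0.0243

0.0243 m


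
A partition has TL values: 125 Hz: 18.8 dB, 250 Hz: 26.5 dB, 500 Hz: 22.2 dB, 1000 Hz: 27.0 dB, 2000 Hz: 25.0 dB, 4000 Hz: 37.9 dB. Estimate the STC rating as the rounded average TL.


Given TL values at each frequency:
  125 Hz: 18.8 dB
  250 Hz: 26.5 dB
  500 Hz: 22.2 dB
  1000 Hz: 27.0 dB
  2000 Hz: 25.0 dB
  4000 Hz: 37.9 dB
Formula: STC ~ round(average of TL values)
Sum = 18.8 + 26.5 + 22.2 + 27.0 + 25.0 + 37.9 = 157.4
Average = 157.4 / 6 = 26.23
Rounded: 26

26


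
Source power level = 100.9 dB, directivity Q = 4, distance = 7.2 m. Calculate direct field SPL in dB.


Given values:
  Lw = 100.9 dB, Q = 4, r = 7.2 m
Formula: SPL = Lw + 10 * log10(Q / (4 * pi * r^2))
Compute 4 * pi * r^2 = 4 * pi * 7.2^2 = 651.4407
Compute Q / denom = 4 / 651.4407 = 0.00614024
Compute 10 * log10(0.00614024) = -22.1181
SPL = 100.9 + (-22.1181) = 78.78

78.78 dB


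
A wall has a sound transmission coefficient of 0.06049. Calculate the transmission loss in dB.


Given values:
  tau = 0.06049
Formula: TL = 10 * log10(1 / tau)
Compute 1 / tau = 1 / 0.06049 = 16.5317
Compute log10(16.5317) = 1.218318
TL = 10 * 1.218318 = 12.18

12.18 dB


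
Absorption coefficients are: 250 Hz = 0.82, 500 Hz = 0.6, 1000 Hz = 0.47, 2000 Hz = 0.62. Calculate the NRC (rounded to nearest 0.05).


Given values:
  a_250 = 0.82, a_500 = 0.6
  a_1000 = 0.47, a_2000 = 0.62
Formula: NRC = (a250 + a500 + a1000 + a2000) / 4
Sum = 0.82 + 0.6 + 0.47 + 0.62 = 2.51
NRC = 2.51 / 4 = 0.6275
Rounded to nearest 0.05: 0.65

0.65


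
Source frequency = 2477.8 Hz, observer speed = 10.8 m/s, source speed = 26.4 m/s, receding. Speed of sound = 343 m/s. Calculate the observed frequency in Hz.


Given values:
  f_s = 2477.8 Hz, v_o = 10.8 m/s, v_s = 26.4 m/s
  Direction: receding
Formula: f_o = f_s * (c - v_o) / (c + v_s)
Numerator: c - v_o = 343 - 10.8 = 332.2
Denominator: c + v_s = 343 + 26.4 = 369.4
f_o = 2477.8 * 332.2 / 369.4 = 2228.28

2228.28 Hz


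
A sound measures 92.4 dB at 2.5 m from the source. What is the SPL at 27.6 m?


Given values:
  SPL1 = 92.4 dB, r1 = 2.5 m, r2 = 27.6 m
Formula: SPL2 = SPL1 - 20 * log10(r2 / r1)
Compute ratio: r2 / r1 = 27.6 / 2.5 = 11.04
Compute log10: log10(11.04) = 1.042969
Compute drop: 20 * 1.042969 = 20.8594
SPL2 = 92.4 - 20.8594 = 71.54

71.54 dB


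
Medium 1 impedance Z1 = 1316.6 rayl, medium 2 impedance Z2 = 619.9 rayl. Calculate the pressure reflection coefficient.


Given values:
  Z1 = 1316.6 rayl, Z2 = 619.9 rayl
Formula: R = (Z2 - Z1) / (Z2 + Z1)
Numerator: Z2 - Z1 = 619.9 - 1316.6 = -696.7
Denominator: Z2 + Z1 = 619.9 + 1316.6 = 1936.5
R = -696.7 / 1936.5 = -0.3598

-0.3598


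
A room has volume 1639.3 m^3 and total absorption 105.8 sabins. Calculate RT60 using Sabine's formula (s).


Given values:
  V = 1639.3 m^3
  A = 105.8 sabins
Formula: RT60 = 0.161 * V / A
Numerator: 0.161 * 1639.3 = 263.9273
RT60 = 263.9273 / 105.8 = 2.495

2.495 s


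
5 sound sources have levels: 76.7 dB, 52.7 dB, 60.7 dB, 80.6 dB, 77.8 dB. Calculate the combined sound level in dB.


Formula: L_total = 10 * log10( sum(10^(Li/10)) )
  Source 1: 10^(76.7/10) = 46773514.1287
  Source 2: 10^(52.7/10) = 186208.7137
  Source 3: 10^(60.7/10) = 1174897.5549
  Source 4: 10^(80.6/10) = 114815362.1497
  Source 5: 10^(77.8/10) = 60255958.6074
Sum of linear values = 223205941.1544
L_total = 10 * log10(223205941.1544) = 83.49

83.49 dB
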